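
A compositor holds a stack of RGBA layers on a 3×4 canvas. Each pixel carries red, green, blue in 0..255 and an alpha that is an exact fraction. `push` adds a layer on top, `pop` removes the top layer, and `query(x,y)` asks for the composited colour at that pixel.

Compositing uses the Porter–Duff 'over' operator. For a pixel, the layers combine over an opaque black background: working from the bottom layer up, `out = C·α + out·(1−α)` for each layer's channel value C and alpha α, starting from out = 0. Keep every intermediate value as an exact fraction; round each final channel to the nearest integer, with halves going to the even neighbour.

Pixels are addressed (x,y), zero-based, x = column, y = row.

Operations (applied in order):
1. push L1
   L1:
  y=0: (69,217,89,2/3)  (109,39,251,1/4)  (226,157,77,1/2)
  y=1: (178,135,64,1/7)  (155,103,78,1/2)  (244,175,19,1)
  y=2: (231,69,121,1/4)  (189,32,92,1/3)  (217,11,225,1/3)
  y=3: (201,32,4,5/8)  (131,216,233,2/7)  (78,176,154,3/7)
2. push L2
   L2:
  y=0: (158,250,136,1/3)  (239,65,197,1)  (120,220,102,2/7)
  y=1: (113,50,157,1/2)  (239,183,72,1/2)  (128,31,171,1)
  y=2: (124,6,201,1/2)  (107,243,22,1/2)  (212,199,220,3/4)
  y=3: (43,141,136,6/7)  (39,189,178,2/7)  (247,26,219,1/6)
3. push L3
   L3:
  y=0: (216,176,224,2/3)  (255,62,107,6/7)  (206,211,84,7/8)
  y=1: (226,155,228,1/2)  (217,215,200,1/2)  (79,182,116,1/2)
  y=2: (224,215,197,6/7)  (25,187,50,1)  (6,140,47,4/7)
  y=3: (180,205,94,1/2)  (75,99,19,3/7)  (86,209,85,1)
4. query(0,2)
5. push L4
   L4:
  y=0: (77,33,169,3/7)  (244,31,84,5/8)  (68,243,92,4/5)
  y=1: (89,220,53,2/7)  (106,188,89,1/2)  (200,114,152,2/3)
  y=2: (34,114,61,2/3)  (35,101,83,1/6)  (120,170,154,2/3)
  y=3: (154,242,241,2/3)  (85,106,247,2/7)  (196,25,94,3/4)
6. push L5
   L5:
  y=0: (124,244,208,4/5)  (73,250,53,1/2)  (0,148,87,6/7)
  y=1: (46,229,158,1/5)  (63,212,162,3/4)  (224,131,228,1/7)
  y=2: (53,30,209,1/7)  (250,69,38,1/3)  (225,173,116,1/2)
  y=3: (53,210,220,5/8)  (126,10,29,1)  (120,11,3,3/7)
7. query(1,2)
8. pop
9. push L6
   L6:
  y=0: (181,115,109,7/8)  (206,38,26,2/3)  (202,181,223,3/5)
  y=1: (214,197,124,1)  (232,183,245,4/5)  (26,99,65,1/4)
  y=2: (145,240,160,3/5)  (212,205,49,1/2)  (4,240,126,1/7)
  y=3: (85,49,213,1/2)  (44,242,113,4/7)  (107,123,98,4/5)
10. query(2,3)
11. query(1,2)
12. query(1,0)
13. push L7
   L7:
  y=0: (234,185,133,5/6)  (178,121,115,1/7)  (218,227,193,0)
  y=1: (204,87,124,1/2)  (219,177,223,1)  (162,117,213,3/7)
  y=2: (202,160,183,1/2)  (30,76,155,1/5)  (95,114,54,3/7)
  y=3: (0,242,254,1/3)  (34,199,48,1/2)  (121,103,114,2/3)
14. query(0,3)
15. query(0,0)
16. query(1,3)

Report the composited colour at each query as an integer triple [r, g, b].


(0,2) stack=L1,L2,L3; from [0,0,0]:
L1 α=1/4: [231/4, 69/4, 121/4]
L2 α=1/2: [727/8, 93/8, 925/8]
L3 α=6/7: [11479/56, 10413/56, 1483/8]
→ [205, 186, 185]

(1,2) stack=L1,L2,L3,L4,L5; from [0,0,0]:
L1 α=1/3: [63, 32/3, 92/3]
L2 α=1/2: [85, 761/6, 79/3]
L3 α=1: [25, 187, 50]
L4 α=1/6: [80/3, 518/3, 111/2]
L5 α=1/3: [910/9, 1243/9, 149/3]
→ [101, 138, 50]

(2,3) stack=L1,L2,L3,L4,L6; from [0,0,0]:
L1 α=3/7: [234/7, 528/7, 66]
L2 α=1/6: [2899/42, 1411/21, 183/2]
L3 α=1: [86, 209, 85]
L4 α=3/4: [337/2, 71, 367/4]
L6 α=4/5: [1193/10, 563/5, 387/4]
= [119, 113, 97]

query (1,2) [L1,L2,L3,L4,L6] — begin 0,0,0
L1 α=1/3: [63, 32/3, 92/3]
L2 α=1/2: [85, 761/6, 79/3]
L3 α=1: [25, 187, 50]
L4 α=1/6: [80/3, 518/3, 111/2]
L6 α=1/2: [358/3, 1133/6, 209/4]
rounded: [119, 189, 52]

query (1,0) [L1,L2,L3,L4,L6] — begin 0,0,0
after L1 α=1/4: [109/4, 39/4, 251/4]
after L2 α=1: [239, 65, 197]
after L3 α=6/7: [1769/7, 437/7, 839/7]
after L4 α=5/8: [13847/56, 599/14, 5457/56]
after L6 α=2/3: [36919/168, 1663/42, 8369/168]
= [220, 40, 50]

query (0,3) [L1,L2,L3,L4,L6,L7] — begin 0,0,0
L1 α=5/8: [1005/8, 20, 5/2]
L2 α=6/7: [3069/56, 866/7, 1637/14]
L3 α=1/2: [13149/112, 2301/14, 2953/28]
L4 α=2/3: [47645/336, 9077/42, 5483/28]
L6 α=1/2: [76205/672, 11135/84, 11447/56]
L7 α=1/3: [76205/1008, 21299/126, 18559/84]
= [76, 169, 221]

at x=0,y=0 over L1,L2,L3,L4,L6,L7:
after L1 α=2/3: [46, 434/3, 178/3]
after L2 α=1/3: [250/3, 1618/9, 764/9]
after L3 α=2/3: [1546/9, 4786/27, 4796/27]
after L4 α=3/7: [8263/63, 21817/189, 32873/189]
after L6 α=7/8: [22021/126, 86981/756, 22135/189]
after L7 α=5/6: [169441/756, 786281/4536, 73910/567]
= [224, 173, 130]

query (1,3) [L1,L2,L3,L4,L6,L7] — begin 0,0,0
L1 α=2/7: [262/7, 432/7, 466/7]
L2 α=2/7: [1856/49, 4806/49, 4822/49]
L3 α=3/7: [18449/343, 33777/343, 22081/343]
L4 α=2/7: [150555/2401, 241601/2401, 279847/2401]
L6 α=4/7: [874241/16807, 3048971/16807, 1924793/16807]
L7 α=1/2: [1445679/33614, 3196782/16807, 2731529/33614]
= [43, 190, 81]


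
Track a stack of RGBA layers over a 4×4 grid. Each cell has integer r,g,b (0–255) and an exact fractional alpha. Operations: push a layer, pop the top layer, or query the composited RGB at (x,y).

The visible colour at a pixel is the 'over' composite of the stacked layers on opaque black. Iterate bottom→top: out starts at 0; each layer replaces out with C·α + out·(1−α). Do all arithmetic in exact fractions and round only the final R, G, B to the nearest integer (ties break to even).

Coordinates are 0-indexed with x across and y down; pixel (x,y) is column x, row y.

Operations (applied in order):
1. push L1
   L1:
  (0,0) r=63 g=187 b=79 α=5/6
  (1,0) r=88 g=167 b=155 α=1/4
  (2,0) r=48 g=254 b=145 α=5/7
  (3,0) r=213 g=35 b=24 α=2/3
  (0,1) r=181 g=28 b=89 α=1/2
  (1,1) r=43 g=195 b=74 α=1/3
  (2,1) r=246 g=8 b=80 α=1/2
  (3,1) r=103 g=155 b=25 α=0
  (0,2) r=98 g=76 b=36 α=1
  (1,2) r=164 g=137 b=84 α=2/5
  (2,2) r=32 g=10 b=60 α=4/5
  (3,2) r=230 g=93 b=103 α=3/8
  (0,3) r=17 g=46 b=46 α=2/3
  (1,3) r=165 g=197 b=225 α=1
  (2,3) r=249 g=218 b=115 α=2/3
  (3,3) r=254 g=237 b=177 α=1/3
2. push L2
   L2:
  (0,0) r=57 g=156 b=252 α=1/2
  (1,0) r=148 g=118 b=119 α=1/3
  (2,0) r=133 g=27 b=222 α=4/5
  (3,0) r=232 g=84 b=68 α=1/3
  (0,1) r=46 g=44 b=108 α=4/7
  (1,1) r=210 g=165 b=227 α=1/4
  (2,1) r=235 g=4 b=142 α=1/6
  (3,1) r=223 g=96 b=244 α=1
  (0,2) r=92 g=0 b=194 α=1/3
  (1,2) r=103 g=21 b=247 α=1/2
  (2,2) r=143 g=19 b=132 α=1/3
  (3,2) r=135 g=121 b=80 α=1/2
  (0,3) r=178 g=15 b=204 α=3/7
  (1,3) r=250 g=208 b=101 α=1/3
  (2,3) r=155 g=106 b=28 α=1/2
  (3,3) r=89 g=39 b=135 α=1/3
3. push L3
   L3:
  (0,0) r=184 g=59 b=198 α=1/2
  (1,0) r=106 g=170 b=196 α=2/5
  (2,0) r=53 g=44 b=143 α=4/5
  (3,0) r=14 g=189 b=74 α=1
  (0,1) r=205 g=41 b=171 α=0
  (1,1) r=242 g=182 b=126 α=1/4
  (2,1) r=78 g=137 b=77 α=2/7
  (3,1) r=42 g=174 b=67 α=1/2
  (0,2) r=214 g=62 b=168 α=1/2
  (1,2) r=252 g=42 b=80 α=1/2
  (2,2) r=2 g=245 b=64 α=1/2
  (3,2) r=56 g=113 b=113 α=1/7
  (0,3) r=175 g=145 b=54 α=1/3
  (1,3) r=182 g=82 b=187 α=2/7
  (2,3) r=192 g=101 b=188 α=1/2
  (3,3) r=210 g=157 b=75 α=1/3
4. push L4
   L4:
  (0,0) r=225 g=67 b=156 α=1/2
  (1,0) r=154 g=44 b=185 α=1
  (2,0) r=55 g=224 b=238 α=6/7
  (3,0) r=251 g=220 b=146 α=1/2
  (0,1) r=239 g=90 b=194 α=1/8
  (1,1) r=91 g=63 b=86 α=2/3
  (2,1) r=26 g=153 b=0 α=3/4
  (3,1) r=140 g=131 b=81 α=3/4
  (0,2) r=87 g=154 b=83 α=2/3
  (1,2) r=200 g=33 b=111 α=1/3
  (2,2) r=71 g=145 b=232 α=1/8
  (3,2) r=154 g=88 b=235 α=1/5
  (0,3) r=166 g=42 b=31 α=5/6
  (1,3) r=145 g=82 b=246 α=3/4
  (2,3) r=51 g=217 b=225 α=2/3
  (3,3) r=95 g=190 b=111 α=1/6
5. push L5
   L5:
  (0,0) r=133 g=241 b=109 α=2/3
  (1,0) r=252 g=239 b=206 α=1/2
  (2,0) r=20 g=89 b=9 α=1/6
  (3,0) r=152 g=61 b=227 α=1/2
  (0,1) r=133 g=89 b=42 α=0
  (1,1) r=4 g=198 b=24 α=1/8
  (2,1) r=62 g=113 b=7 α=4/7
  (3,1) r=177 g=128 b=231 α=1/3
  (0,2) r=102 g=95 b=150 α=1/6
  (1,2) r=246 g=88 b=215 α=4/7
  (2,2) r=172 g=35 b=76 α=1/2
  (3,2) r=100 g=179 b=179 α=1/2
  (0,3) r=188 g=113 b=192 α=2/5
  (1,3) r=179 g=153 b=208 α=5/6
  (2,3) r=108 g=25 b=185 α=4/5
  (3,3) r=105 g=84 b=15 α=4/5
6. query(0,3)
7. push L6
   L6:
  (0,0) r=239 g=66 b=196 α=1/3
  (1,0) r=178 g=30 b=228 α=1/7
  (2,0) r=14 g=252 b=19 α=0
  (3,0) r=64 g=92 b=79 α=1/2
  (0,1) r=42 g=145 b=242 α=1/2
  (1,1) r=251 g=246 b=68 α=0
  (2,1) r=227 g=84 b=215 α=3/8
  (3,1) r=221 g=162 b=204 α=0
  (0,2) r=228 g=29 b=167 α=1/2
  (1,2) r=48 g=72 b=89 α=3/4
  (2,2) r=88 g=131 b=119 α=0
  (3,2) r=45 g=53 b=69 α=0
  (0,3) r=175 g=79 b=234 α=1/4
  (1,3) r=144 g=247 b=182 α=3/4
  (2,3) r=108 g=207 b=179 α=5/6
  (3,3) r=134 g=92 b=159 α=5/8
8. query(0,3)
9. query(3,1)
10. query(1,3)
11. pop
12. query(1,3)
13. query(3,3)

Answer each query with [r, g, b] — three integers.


query (0,3) [L1,L2,L3,L4,L5] — begin 0,0,0
+L1 (α=2/3) → [34/3, 92/3, 92/3]
+L2 (α=3/7) → [1738/21, 503/21, 2204/21]
+L3 (α=1/3) → [7151/63, 4051/63, 5542/63]
+L4 (α=5/6) → [59441/378, 17281/378, 15307/378]
+L5 (α=2/5) → [106817/630, 45757/630, 63691/630]
→ [170, 73, 101]

query (0,3) [L1,L2,L3,L4,L5,L6] — begin 0,0,0
after L1 α=2/3: [34/3, 92/3, 92/3]
after L2 α=3/7: [1738/21, 503/21, 2204/21]
after L3 α=1/3: [7151/63, 4051/63, 5542/63]
after L4 α=5/6: [59441/378, 17281/378, 15307/378]
after L5 α=2/5: [106817/630, 45757/630, 63691/630]
after L6 α=1/4: [143567/840, 62347/840, 112831/840]
→ [171, 74, 134]

query (3,1) [L1,L2,L3,L4,L5,L6] — begin 0,0,0
L1 α=0: [0, 0, 0]
L2 α=1: [223, 96, 244]
L3 α=1/2: [265/2, 135, 311/2]
L4 α=3/4: [1105/8, 132, 797/8]
L5 α=1/3: [1813/12, 392/3, 1721/12]
L6 α=0: [1813/12, 392/3, 1721/12]
rounded: [151, 131, 143]

at x=1,y=3 over L1,L2,L3,L4,L5,L6:
after L1 α=1: [165, 197, 225]
after L2 α=1/3: [580/3, 602/3, 551/3]
after L3 α=2/7: [3992/21, 3502/21, 3877/21]
after L4 α=3/4: [13127/84, 2167/21, 19375/84]
after L5 α=5/6: [88307/504, 9116/63, 106735/504]
after L6 α=3/4: [306035/2016, 55799/252, 381919/2016]
rounded: [152, 221, 189]

query (1,3) [L1,L2,L3,L4,L5] — begin 0,0,0
after L1 α=1: [165, 197, 225]
after L2 α=1/3: [580/3, 602/3, 551/3]
after L3 α=2/7: [3992/21, 3502/21, 3877/21]
after L4 α=3/4: [13127/84, 2167/21, 19375/84]
after L5 α=5/6: [88307/504, 9116/63, 106735/504]
rounded: [175, 145, 212]

query (3,3) [L1,L2,L3,L4,L5] — begin 0,0,0
+L1 (α=1/3) → [254/3, 79, 59]
+L2 (α=1/3) → [775/9, 197/3, 253/3]
+L3 (α=1/3) → [3440/27, 865/9, 731/9]
+L4 (α=1/6) → [19765/162, 6035/54, 2327/27]
+L5 (α=4/5) → [17561/162, 24179/270, 3947/135]
= [108, 90, 29]


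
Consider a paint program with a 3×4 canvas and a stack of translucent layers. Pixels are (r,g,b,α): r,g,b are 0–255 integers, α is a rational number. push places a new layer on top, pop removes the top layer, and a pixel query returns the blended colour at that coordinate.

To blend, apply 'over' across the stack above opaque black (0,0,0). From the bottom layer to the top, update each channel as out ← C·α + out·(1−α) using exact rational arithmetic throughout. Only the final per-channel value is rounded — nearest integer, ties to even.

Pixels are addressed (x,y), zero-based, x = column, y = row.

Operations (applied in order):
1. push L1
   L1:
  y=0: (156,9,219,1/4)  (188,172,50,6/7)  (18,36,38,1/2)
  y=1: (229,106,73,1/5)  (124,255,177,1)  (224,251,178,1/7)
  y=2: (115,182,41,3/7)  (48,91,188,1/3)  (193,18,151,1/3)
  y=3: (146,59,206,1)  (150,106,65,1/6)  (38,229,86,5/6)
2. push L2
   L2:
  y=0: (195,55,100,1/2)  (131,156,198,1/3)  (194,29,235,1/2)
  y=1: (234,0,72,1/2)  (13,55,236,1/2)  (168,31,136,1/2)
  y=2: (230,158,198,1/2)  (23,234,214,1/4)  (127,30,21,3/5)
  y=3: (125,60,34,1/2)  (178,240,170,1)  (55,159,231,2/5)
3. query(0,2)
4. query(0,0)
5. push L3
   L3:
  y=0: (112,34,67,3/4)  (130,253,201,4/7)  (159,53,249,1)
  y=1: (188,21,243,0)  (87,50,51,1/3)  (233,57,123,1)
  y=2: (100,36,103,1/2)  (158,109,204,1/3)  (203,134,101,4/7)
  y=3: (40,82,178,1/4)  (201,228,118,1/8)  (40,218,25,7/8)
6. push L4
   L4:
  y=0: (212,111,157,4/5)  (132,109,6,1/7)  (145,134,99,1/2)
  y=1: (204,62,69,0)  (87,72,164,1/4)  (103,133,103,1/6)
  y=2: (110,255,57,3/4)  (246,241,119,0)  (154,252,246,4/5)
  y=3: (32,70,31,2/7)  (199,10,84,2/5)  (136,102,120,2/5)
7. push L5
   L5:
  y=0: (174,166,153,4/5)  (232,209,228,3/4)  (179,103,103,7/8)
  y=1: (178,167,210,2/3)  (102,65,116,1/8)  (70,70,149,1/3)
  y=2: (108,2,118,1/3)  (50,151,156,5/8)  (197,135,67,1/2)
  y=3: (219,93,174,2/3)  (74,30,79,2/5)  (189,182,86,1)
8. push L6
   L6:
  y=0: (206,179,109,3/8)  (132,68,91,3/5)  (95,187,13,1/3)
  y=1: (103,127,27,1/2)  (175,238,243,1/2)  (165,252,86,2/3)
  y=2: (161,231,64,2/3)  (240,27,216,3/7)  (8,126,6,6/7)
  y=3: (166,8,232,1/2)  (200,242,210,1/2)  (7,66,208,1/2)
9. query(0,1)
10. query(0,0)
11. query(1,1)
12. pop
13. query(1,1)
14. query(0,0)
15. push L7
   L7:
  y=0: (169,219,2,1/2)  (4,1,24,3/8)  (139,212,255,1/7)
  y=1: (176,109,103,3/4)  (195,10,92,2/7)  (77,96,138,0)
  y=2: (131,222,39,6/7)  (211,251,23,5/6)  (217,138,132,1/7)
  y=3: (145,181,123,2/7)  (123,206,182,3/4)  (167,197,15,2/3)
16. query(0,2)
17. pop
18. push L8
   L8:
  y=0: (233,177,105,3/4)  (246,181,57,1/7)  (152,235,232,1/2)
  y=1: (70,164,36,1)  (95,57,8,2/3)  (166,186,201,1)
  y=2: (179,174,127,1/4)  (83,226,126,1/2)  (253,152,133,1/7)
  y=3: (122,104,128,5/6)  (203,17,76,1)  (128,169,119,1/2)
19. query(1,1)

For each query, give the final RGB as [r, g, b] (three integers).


query (0,2) [L1,L2] — begin 0,0,0
L1 α=3/7: [345/7, 78, 123/7]
L2 α=1/2: [1955/14, 118, 1509/14]
rounded: [140, 118, 108]

query (0,0) [L1,L2] — begin 0,0,0
after L1 α=1/4: [39, 9/4, 219/4]
after L2 α=1/2: [117, 229/8, 619/8]
= [117, 29, 77]

query (0,1) [L1,L2,L3,L4,L5,L6] — begin 0,0,0
L1 α=1/5: [229/5, 106/5, 73/5]
L2 α=1/2: [1399/10, 53/5, 433/10]
L3 α=0: [1399/10, 53/5, 433/10]
L4 α=0: [1399/10, 53/5, 433/10]
L5 α=2/3: [1653/10, 1723/15, 4633/30]
L6 α=1/2: [2683/20, 1814/15, 5443/60]
rounded: [134, 121, 91]

at x=0,y=0 over L1,L2,L3,L4,L5,L6:
after L1 α=1/4: [39, 9/4, 219/4]
after L2 α=1/2: [117, 229/8, 619/8]
after L3 α=3/4: [453/4, 1045/32, 2227/32]
after L4 α=4/5: [769/4, 15253/160, 22323/160]
after L5 α=4/5: [3553/20, 121493/800, 120243/800]
after L6 α=3/8: [6025/32, 207413/1280, 172563/1280]
rounded: [188, 162, 135]

query (1,1) [L1,L2,L3,L4,L5,L6] — begin 0,0,0
after L1 α=1: [124, 255, 177]
after L2 α=1/2: [137/2, 155, 413/2]
after L3 α=1/3: [224/3, 120, 464/3]
after L4 α=1/4: [311/4, 108, 157]
after L5 α=1/8: [2585/32, 821/8, 1215/8]
after L6 α=1/2: [8185/64, 2725/16, 3159/16]
= [128, 170, 197]

query (1,1) [L1,L2,L3,L4,L5] — begin 0,0,0
after L1 α=1: [124, 255, 177]
after L2 α=1/2: [137/2, 155, 413/2]
after L3 α=1/3: [224/3, 120, 464/3]
after L4 α=1/4: [311/4, 108, 157]
after L5 α=1/8: [2585/32, 821/8, 1215/8]
→ [81, 103, 152]

query (0,0) [L1,L2,L3,L4,L5] — begin 0,0,0
+L1 (α=1/4) → [39, 9/4, 219/4]
+L2 (α=1/2) → [117, 229/8, 619/8]
+L3 (α=3/4) → [453/4, 1045/32, 2227/32]
+L4 (α=4/5) → [769/4, 15253/160, 22323/160]
+L5 (α=4/5) → [3553/20, 121493/800, 120243/800]
→ [178, 152, 150]

at x=0,y=2 over L1,L2,L3,L4,L5,L7:
L1 α=3/7: [345/7, 78, 123/7]
L2 α=1/2: [1955/14, 118, 1509/14]
L3 α=1/2: [3355/28, 77, 2951/28]
L4 α=3/4: [12595/112, 421/2, 7739/112]
L5 α=1/3: [18643/168, 141, 14347/168]
L7 α=6/7: [150691/1176, 1473/7, 53659/1176]
rounded: [128, 210, 46]

query (1,1) [L1,L2,L3,L4,L5,L8] — begin 0,0,0
L1 α=1: [124, 255, 177]
L2 α=1/2: [137/2, 155, 413/2]
L3 α=1/3: [224/3, 120, 464/3]
L4 α=1/4: [311/4, 108, 157]
L5 α=1/8: [2585/32, 821/8, 1215/8]
L8 α=2/3: [8665/96, 1733/24, 1343/24]
→ [90, 72, 56]


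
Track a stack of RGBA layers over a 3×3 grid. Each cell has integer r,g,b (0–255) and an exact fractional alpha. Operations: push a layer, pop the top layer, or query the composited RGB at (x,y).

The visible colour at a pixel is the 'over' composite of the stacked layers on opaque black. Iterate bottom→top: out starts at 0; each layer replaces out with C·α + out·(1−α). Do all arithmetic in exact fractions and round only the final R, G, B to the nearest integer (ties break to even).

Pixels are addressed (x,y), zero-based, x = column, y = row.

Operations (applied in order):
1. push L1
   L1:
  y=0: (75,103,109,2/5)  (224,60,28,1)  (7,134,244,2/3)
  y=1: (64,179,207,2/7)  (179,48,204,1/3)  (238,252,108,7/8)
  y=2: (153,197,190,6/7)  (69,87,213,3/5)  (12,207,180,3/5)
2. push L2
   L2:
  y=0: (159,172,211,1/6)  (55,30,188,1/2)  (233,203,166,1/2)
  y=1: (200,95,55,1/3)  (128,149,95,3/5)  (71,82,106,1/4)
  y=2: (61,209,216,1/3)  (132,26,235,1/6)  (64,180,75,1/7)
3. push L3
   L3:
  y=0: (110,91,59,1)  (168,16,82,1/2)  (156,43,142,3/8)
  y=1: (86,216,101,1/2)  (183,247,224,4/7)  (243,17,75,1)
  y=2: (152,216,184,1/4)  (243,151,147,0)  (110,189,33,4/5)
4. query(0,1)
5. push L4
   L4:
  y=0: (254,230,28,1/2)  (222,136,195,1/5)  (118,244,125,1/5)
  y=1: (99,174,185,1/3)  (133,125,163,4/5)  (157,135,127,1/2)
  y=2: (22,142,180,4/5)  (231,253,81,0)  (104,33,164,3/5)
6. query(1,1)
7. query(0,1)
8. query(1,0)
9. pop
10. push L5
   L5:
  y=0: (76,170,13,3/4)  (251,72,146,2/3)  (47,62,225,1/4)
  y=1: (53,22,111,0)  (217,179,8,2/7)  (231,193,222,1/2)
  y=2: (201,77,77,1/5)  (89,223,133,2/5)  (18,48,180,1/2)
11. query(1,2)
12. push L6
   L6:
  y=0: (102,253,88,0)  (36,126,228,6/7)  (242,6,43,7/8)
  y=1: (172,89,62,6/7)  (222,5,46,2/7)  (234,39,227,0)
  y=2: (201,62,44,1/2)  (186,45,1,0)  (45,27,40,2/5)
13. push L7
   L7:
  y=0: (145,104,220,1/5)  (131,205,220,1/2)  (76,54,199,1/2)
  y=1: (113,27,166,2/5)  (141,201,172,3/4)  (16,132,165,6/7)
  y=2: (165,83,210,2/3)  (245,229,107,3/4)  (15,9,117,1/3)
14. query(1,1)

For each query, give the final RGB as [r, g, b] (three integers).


at x=0,y=1 over L1,L2,L3:
after L1 α=2/7: [128/7, 358/7, 414/7]
after L2 α=1/3: [552/7, 1381/21, 1213/21]
after L3 α=1/2: [577/7, 5917/42, 1667/21]
= [82, 141, 79]

(1,1) stack=L1,L2,L3,L4; from [0,0,0]:
+L1 (α=1/3) → [179/3, 16, 68]
+L2 (α=3/5) → [302/3, 479/5, 421/5]
+L3 (α=4/7) → [1034/7, 911/5, 5743/35]
+L4 (α=4/5) → [4758/35, 3411/25, 28563/175]
→ [136, 136, 163]

query (0,1) [L1,L2,L3,L4] — begin 0,0,0
after L1 α=2/7: [128/7, 358/7, 414/7]
after L2 α=1/3: [552/7, 1381/21, 1213/21]
after L3 α=1/2: [577/7, 5917/42, 1667/21]
after L4 α=1/3: [1847/21, 9571/63, 7219/63]
= [88, 152, 115]

query (1,0) [L1,L2,L3,L4] — begin 0,0,0
+L1 (α=1) → [224, 60, 28]
+L2 (α=1/2) → [279/2, 45, 108]
+L3 (α=1/2) → [615/4, 61/2, 95]
+L4 (α=1/5) → [837/5, 258/5, 115]
rounded: [167, 52, 115]

at x=1,y=2 over L1,L2,L3,L5:
+L1 (α=3/5) → [207/5, 261/5, 639/5]
+L2 (α=1/6) → [113/2, 287/6, 437/3]
+L3 (α=0) → [113/2, 287/6, 437/3]
+L5 (α=2/5) → [139/2, 1179/10, 703/5]
= [70, 118, 141]

(1,1) stack=L1,L2,L3,L5,L6,L7; from [0,0,0]:
+L1 (α=1/3) → [179/3, 16, 68]
+L2 (α=3/5) → [302/3, 479/5, 421/5]
+L3 (α=4/7) → [1034/7, 911/5, 5743/35]
+L5 (α=2/7) → [8208/49, 1269/7, 5855/49]
+L6 (α=2/7) → [62796/343, 6415/49, 33783/343]
+L7 (α=3/4) → [207885/1372, 17981/98, 210771/1372]
rounded: [152, 183, 154]


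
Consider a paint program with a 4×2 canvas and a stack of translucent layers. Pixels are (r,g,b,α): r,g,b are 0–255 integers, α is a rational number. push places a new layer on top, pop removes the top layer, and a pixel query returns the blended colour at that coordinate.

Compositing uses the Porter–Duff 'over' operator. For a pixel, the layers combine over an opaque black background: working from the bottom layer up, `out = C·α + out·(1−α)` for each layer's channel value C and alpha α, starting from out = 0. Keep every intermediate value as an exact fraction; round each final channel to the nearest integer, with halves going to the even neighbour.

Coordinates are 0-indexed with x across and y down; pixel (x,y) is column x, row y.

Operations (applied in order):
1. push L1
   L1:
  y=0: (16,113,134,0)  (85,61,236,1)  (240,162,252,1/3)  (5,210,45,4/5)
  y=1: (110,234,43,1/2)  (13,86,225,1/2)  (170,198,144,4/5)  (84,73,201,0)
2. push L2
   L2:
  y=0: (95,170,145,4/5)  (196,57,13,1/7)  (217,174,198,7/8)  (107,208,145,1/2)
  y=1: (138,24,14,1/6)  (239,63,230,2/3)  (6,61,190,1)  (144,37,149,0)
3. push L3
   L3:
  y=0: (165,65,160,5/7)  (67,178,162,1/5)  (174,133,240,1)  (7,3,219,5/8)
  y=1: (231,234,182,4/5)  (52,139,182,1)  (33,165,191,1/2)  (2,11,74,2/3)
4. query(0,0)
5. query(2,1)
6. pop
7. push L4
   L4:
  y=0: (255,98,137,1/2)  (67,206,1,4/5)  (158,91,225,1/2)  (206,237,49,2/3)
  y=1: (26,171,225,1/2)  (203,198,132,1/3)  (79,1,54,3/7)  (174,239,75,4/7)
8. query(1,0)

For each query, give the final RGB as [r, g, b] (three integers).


(0,0) stack=L1,L2,L3; from [0,0,0]:
L1 α=0: [0, 0, 0]
L2 α=4/5: [76, 136, 116]
L3 α=5/7: [977/7, 597/7, 1032/7]
= [140, 85, 147]

query (2,1) [L1,L2,L3] — begin 0,0,0
L1 α=4/5: [136, 792/5, 576/5]
L2 α=1: [6, 61, 190]
L3 α=1/2: [39/2, 113, 381/2]
rounded: [20, 113, 190]

at x=1,y=0 over L1,L2,L4:
L1 α=1: [85, 61, 236]
L2 α=1/7: [706/7, 423/7, 1429/7]
L4 α=4/5: [2582/35, 6191/35, 1457/35]
= [74, 177, 42]


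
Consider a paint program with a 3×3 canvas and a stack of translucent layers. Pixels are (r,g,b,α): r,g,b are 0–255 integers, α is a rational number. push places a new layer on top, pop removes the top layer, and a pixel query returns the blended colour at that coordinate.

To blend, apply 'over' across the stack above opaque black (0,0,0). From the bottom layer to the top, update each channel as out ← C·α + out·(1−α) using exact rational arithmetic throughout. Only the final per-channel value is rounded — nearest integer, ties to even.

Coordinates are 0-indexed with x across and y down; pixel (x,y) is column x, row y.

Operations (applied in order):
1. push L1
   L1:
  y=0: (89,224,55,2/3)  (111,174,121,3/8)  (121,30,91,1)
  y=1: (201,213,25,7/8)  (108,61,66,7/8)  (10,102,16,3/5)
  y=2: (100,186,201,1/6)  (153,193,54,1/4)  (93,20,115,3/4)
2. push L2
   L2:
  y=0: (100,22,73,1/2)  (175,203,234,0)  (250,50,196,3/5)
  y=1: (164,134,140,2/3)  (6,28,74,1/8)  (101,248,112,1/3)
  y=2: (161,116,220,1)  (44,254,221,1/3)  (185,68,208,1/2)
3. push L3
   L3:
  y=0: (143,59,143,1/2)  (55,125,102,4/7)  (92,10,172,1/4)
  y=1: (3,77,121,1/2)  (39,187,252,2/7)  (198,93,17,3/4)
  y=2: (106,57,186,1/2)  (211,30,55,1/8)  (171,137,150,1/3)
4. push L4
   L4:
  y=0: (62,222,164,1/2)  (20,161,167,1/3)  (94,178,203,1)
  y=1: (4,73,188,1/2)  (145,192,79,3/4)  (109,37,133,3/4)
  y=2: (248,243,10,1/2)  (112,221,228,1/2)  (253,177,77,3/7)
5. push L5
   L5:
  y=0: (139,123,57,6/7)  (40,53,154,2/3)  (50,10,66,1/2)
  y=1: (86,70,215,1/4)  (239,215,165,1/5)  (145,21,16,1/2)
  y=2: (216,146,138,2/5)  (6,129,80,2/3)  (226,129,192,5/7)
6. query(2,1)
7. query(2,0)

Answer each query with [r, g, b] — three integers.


(2,1) stack=L1,L2,L3,L4,L5; from [0,0,0]:
+L1 (α=3/5) → [6, 306/5, 48/5]
+L2 (α=1/3) → [113/3, 1852/15, 656/15]
+L3 (α=3/4) → [1895/12, 6037/60, 1421/60]
+L4 (α=3/4) → [5819/48, 12697/240, 25361/240]
+L5 (α=1/2) → [12779/96, 17737/480, 29201/480]
= [133, 37, 61]

query (2,0) [L1,L2,L3,L4,L5] — begin 0,0,0
after L1 α=1: [121, 30, 91]
after L2 α=3/5: [992/5, 42, 154]
after L3 α=1/4: [859/5, 34, 317/2]
after L4 α=1: [94, 178, 203]
after L5 α=1/2: [72, 94, 269/2]
= [72, 94, 134]


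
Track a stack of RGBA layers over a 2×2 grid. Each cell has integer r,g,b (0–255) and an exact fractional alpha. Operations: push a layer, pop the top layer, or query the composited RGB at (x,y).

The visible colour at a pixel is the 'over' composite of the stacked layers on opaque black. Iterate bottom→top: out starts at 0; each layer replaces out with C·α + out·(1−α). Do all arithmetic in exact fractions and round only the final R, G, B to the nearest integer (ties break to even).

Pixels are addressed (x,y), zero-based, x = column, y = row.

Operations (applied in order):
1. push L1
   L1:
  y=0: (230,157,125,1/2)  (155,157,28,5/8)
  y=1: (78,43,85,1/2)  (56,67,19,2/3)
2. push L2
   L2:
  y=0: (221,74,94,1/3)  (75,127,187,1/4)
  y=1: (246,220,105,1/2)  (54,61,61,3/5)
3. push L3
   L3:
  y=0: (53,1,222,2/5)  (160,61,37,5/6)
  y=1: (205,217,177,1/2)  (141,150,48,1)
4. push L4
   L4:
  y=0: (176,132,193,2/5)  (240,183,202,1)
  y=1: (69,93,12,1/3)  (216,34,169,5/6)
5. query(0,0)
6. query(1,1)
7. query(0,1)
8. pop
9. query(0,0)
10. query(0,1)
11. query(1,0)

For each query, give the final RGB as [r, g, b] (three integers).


query (0,0) [L1,L2,L3,L4] — begin 0,0,0
L1 α=1/2: [115, 157/2, 125/2]
L2 α=1/3: [451/3, 77, 73]
L3 α=2/5: [557/5, 233/5, 663/5]
L4 α=2/5: [3431/25, 2019/25, 3919/25]
rounded: [137, 81, 157]

at x=1,y=1 over L1,L2,L3,L4:
+L1 (α=2/3) → [112/3, 134/3, 38/3]
+L2 (α=3/5) → [142/3, 817/15, 125/3]
+L3 (α=1) → [141, 150, 48]
+L4 (α=5/6) → [407/2, 160/3, 893/6]
rounded: [204, 53, 149]

(0,1) stack=L1,L2,L3,L4; from [0,0,0]:
after L1 α=1/2: [39, 43/2, 85/2]
after L2 α=1/2: [285/2, 483/4, 295/4]
after L3 α=1/2: [695/4, 1351/8, 1003/8]
after L4 α=1/3: [833/6, 1723/12, 1051/12]
= [139, 144, 88]

query (0,0) [L1,L2,L3] — begin 0,0,0
L1 α=1/2: [115, 157/2, 125/2]
L2 α=1/3: [451/3, 77, 73]
L3 α=2/5: [557/5, 233/5, 663/5]
→ [111, 47, 133]

(0,1) stack=L1,L2,L3; from [0,0,0]:
L1 α=1/2: [39, 43/2, 85/2]
L2 α=1/2: [285/2, 483/4, 295/4]
L3 α=1/2: [695/4, 1351/8, 1003/8]
= [174, 169, 125]

at x=1,y=0 over L1,L2,L3:
+L1 (α=5/8) → [775/8, 785/8, 35/2]
+L2 (α=1/4) → [2925/32, 3371/32, 479/8]
+L3 (α=5/6) → [28525/192, 4377/64, 653/16]
= [149, 68, 41]


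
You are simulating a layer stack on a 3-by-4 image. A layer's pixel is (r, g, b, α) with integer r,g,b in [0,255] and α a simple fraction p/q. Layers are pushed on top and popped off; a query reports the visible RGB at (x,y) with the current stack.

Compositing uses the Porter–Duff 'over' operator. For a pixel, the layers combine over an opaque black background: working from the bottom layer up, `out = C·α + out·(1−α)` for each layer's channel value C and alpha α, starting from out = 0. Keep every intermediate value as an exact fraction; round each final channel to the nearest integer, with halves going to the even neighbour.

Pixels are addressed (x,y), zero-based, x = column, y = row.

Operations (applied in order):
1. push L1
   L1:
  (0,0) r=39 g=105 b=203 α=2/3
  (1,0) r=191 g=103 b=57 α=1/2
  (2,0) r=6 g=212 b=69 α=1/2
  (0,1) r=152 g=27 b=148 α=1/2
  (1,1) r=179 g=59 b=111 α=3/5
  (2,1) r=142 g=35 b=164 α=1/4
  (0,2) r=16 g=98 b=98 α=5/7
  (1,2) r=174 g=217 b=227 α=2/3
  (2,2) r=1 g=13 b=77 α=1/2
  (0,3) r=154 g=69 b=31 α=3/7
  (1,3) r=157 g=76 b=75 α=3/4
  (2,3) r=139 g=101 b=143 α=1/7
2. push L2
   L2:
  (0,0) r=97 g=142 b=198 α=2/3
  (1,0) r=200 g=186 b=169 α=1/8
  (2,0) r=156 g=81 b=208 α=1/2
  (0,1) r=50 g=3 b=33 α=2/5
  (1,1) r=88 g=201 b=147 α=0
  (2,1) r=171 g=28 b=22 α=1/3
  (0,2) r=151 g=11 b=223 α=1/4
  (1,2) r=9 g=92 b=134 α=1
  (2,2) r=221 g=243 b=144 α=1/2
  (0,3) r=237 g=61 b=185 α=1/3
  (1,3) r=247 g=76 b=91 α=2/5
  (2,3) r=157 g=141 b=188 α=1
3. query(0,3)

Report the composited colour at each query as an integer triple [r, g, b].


query (0,3) [L1,L2] — begin 0,0,0
after L1 α=3/7: [66, 207/7, 93/7]
after L2 α=1/3: [123, 841/21, 1481/21]
rounded: [123, 40, 71]


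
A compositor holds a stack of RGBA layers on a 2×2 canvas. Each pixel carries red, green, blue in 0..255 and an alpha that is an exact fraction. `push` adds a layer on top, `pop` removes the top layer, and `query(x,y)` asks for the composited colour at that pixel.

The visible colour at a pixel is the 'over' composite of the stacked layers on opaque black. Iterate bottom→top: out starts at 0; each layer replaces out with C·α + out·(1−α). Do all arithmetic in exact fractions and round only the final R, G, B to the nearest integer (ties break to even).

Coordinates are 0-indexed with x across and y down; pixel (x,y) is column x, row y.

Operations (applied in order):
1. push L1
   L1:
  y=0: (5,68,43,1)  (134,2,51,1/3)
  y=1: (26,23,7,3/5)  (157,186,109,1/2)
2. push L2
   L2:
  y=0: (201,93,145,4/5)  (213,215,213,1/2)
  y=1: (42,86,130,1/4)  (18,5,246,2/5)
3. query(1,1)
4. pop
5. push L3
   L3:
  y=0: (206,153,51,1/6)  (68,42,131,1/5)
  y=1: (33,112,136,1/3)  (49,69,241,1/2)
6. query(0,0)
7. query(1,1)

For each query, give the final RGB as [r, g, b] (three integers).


(1,1) stack=L1,L2; from [0,0,0]:
after L1 α=1/2: [157/2, 93, 109/2]
after L2 α=2/5: [543/10, 289/5, 1311/10]
→ [54, 58, 131]

query (0,0) [L1,L3] — begin 0,0,0
+L1 (α=1) → [5, 68, 43]
+L3 (α=1/6) → [77/2, 493/6, 133/3]
→ [38, 82, 44]

(1,1) stack=L1,L3; from [0,0,0]:
L1 α=1/2: [157/2, 93, 109/2]
L3 α=1/2: [255/4, 81, 591/4]
→ [64, 81, 148]


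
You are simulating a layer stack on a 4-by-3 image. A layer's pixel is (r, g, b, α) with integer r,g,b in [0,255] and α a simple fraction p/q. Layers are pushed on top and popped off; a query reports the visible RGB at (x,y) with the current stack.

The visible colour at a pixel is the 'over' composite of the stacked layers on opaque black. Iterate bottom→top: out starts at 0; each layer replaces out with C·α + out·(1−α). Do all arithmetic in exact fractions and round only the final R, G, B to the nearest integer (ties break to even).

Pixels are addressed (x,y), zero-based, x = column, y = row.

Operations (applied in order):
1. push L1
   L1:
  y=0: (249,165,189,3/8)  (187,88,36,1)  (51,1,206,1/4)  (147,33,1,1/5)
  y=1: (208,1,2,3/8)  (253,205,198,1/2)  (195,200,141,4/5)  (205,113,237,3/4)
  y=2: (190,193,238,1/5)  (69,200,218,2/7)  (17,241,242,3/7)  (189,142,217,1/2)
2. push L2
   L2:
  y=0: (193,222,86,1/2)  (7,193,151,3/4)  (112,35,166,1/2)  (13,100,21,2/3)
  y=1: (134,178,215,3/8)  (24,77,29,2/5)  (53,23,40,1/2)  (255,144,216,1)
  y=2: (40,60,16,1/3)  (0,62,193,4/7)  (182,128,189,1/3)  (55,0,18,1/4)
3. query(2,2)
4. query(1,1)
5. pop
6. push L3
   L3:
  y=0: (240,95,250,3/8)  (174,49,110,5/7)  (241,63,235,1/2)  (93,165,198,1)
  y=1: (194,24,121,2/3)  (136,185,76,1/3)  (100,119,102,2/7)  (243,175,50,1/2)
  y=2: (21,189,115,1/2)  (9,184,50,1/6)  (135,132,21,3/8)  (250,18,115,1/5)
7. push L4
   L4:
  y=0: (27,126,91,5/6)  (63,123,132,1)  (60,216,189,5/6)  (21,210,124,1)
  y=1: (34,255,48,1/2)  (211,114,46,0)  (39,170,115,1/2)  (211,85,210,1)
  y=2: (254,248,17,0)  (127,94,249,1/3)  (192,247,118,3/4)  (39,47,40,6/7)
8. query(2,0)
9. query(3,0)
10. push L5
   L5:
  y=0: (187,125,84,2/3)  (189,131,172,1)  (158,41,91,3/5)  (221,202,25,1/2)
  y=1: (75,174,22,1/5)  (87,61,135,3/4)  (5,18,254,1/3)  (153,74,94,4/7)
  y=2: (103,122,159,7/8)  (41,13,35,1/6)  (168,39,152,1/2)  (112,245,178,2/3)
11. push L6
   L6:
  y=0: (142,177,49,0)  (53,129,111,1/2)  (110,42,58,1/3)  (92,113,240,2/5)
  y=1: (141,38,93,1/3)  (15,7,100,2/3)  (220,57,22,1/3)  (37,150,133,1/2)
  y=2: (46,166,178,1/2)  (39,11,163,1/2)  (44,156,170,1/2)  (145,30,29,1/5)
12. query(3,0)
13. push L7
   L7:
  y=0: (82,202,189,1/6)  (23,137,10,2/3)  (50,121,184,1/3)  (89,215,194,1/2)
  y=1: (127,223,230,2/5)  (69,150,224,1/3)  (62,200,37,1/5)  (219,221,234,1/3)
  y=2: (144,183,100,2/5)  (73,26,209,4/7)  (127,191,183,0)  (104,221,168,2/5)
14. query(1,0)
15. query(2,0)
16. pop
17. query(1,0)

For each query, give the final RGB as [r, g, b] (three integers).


query (2,2) [L1,L2] — begin 0,0,0
L1 α=3/7: [51/7, 723/7, 726/7]
L2 α=1/3: [1376/21, 2342/21, 925/7]
→ [66, 112, 132]

query (1,1) [L1,L2] — begin 0,0,0
after L1 α=1/2: [253/2, 205/2, 99]
after L2 α=2/5: [171/2, 923/10, 71]
= [86, 92, 71]

at x=2,y=0 over L1,L3,L4:
+L1 (α=1/4) → [51/4, 1/4, 103/2]
+L3 (α=1/2) → [1015/8, 253/8, 573/4]
+L4 (α=5/6) → [3415/48, 8893/48, 1451/8]
→ [71, 185, 181]

at x=3,y=0 over L1,L3,L4:
after L1 α=1/5: [147/5, 33/5, 1/5]
after L3 α=1: [93, 165, 198]
after L4 α=1: [21, 210, 124]
→ [21, 210, 124]

query (3,0) [L1,L3,L4,L5,L6] — begin 0,0,0
after L1 α=1/5: [147/5, 33/5, 1/5]
after L3 α=1: [93, 165, 198]
after L4 α=1: [21, 210, 124]
after L5 α=1/2: [121, 206, 149/2]
after L6 α=2/5: [547/5, 844/5, 1407/10]
= [109, 169, 141]

query (1,0) [L1,L3,L4,L5,L6,L7] — begin 0,0,0
+L1 (α=1) → [187, 88, 36]
+L3 (α=5/7) → [1244/7, 421/7, 622/7]
+L4 (α=1) → [63, 123, 132]
+L5 (α=1) → [189, 131, 172]
+L6 (α=1/2) → [121, 130, 283/2]
+L7 (α=2/3) → [167/3, 404/3, 323/6]
= [56, 135, 54]

query (2,0) [L1,L3,L4,L5,L6,L7] — begin 0,0,0
L1 α=1/4: [51/4, 1/4, 103/2]
L3 α=1/2: [1015/8, 253/8, 573/4]
L4 α=5/6: [3415/48, 8893/48, 1451/8]
L5 α=3/5: [14791/120, 2369/24, 2543/20]
L6 α=1/3: [21391/180, 2873/36, 1041/10]
L7 α=1/3: [25891/270, 5051/54, 1961/15]
rounded: [96, 94, 131]

query (1,0) [L1,L3,L4,L5,L6] — begin 0,0,0
after L1 α=1: [187, 88, 36]
after L3 α=5/7: [1244/7, 421/7, 622/7]
after L4 α=1: [63, 123, 132]
after L5 α=1: [189, 131, 172]
after L6 α=1/2: [121, 130, 283/2]
= [121, 130, 142]


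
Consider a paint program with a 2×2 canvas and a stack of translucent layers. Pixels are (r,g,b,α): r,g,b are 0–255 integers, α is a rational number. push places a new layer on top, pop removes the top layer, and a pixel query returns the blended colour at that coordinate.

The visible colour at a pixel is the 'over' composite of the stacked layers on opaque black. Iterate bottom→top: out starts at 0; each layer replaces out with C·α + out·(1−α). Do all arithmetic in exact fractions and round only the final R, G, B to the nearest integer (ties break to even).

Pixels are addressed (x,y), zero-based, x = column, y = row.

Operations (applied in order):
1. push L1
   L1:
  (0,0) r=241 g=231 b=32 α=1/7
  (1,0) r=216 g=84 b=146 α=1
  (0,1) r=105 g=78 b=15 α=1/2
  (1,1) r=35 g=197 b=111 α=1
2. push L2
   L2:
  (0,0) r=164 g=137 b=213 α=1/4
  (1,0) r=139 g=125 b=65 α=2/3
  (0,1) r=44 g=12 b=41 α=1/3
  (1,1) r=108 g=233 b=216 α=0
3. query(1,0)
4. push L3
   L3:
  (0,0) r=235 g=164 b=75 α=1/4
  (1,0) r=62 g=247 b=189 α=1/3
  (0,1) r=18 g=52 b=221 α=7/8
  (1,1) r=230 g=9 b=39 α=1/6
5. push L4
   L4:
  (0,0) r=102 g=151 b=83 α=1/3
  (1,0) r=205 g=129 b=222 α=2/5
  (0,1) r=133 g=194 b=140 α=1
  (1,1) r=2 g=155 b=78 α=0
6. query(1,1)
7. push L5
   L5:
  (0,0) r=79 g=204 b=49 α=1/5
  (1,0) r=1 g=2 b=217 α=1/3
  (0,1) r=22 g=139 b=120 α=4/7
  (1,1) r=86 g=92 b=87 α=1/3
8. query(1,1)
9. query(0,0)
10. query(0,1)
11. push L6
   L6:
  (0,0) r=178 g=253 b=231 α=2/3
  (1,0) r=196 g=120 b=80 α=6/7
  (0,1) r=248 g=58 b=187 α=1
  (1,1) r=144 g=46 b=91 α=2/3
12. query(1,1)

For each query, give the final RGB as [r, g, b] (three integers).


(1,0) stack=L1,L2; from [0,0,0]:
+L1 (α=1) → [216, 84, 146]
+L2 (α=2/3) → [494/3, 334/3, 92]
→ [165, 111, 92]

(1,1) stack=L1,L2,L3,L4; from [0,0,0]:
+L1 (α=1) → [35, 197, 111]
+L2 (α=0) → [35, 197, 111]
+L3 (α=1/6) → [135/2, 497/3, 99]
+L4 (α=0) → [135/2, 497/3, 99]
→ [68, 166, 99]

(1,1) stack=L1,L2,L3,L4,L5; from [0,0,0]:
after L1 α=1: [35, 197, 111]
after L2 α=0: [35, 197, 111]
after L3 α=1/6: [135/2, 497/3, 99]
after L4 α=0: [135/2, 497/3, 99]
after L5 α=1/3: [221/3, 1270/9, 95]
→ [74, 141, 95]

at x=0,y=0 over L1,L2,L3,L4,L5:
after L1 α=1/7: [241/7, 33, 32/7]
after L2 α=1/4: [1871/28, 59, 1587/28]
after L3 α=1/4: [12193/112, 341/4, 6861/112]
after L4 α=1/3: [17905/168, 643/6, 11509/168]
after L5 α=1/5: [21223/210, 1898/15, 13567/210]
rounded: [101, 127, 65]

(0,1) stack=L1,L2,L3,L4,L5; from [0,0,0]:
L1 α=1/2: [105/2, 39, 15/2]
L2 α=1/3: [149/3, 30, 56/3]
L3 α=7/8: [527/24, 197/4, 4697/24]
L4 α=1: [133, 194, 140]
L5 α=4/7: [487/7, 1138/7, 900/7]
rounded: [70, 163, 129]

at x=1,y=1 over L1,L2,L3,L4,L5,L6:
+L1 (α=1) → [35, 197, 111]
+L2 (α=0) → [35, 197, 111]
+L3 (α=1/6) → [135/2, 497/3, 99]
+L4 (α=0) → [135/2, 497/3, 99]
+L5 (α=1/3) → [221/3, 1270/9, 95]
+L6 (α=2/3) → [1085/9, 2098/27, 277/3]
= [121, 78, 92]


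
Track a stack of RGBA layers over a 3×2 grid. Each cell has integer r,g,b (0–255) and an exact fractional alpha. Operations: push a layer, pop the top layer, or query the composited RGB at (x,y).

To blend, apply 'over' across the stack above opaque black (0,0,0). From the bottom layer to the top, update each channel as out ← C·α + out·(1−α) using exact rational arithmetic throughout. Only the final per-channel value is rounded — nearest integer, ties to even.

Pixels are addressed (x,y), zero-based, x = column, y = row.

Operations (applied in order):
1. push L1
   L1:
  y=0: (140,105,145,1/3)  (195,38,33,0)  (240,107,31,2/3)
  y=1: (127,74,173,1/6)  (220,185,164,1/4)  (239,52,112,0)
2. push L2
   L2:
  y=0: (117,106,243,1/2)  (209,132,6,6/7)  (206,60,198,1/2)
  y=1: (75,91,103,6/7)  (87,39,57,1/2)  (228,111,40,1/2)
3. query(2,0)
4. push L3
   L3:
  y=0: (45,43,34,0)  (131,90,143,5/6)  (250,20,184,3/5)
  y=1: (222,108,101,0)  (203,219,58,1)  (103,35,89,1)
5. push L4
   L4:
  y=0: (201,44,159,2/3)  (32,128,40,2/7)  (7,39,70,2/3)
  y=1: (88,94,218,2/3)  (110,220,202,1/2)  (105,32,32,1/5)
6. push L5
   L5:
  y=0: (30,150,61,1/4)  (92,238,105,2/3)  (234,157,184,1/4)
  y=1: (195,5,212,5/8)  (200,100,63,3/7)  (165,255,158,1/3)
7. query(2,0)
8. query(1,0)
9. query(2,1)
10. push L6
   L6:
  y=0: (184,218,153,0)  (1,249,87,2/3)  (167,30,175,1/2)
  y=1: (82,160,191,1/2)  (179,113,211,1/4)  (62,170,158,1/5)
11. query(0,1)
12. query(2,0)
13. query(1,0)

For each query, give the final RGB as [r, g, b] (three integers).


at x=2,y=0 over L1,L2:
L1 α=2/3: [160, 214/3, 62/3]
L2 α=1/2: [183, 197/3, 328/3]
rounded: [183, 66, 109]

query (2,0) [L1,L2,L3,L4,L5] — begin 0,0,0
L1 α=2/3: [160, 214/3, 62/3]
L2 α=1/2: [183, 197/3, 328/3]
L3 α=3/5: [1116/5, 574/15, 2312/15]
L4 α=2/3: [1186/15, 1744/45, 4412/45]
L5 α=1/4: [589/5, 4099/60, 1793/15]
= [118, 68, 120]

at x=1,y=0 over L1,L2,L3,L4,L5:
+L1 (α=0) → [0, 0, 0]
+L2 (α=6/7) → [1254/7, 792/7, 36/7]
+L3 (α=5/6) → [5839/42, 657/7, 5041/42]
+L4 (α=2/7) → [31883/294, 5077/49, 28565/294]
+L5 (α=2/3) → [85979/882, 9467/49, 90305/882]
→ [97, 193, 102]

at x=2,y=1 over L1,L2,L3,L4,L5:
after L1 α=0: [0, 0, 0]
after L2 α=1/2: [114, 111/2, 20]
after L3 α=1: [103, 35, 89]
after L4 α=1/5: [517/5, 172/5, 388/5]
after L5 α=1/3: [1859/15, 1619/15, 522/5]
= [124, 108, 104]

(0,1) stack=L1,L2,L3,L4,L5,L6; from [0,0,0]:
after L1 α=1/6: [127/6, 37/3, 173/6]
after L2 α=6/7: [2827/42, 1675/21, 3881/42]
after L3 α=0: [2827/42, 1675/21, 3881/42]
after L4 α=2/3: [10219/126, 5623/63, 22193/126]
after L5 α=5/8: [51169/336, 1537/42, 66713/336]
after L6 α=1/2: [78721/672, 8257/84, 130889/672]
= [117, 98, 195]

(2,0) stack=L1,L2,L3,L4,L5,L6; from [0,0,0]:
after L1 α=2/3: [160, 214/3, 62/3]
after L2 α=1/2: [183, 197/3, 328/3]
after L3 α=3/5: [1116/5, 574/15, 2312/15]
after L4 α=2/3: [1186/15, 1744/45, 4412/45]
after L5 α=1/4: [589/5, 4099/60, 1793/15]
after L6 α=1/2: [712/5, 5899/120, 2209/15]
= [142, 49, 147]

query (1,0) [L1,L2,L3,L4,L5,L6] — begin 0,0,0
after L1 α=0: [0, 0, 0]
after L2 α=6/7: [1254/7, 792/7, 36/7]
after L3 α=5/6: [5839/42, 657/7, 5041/42]
after L4 α=2/7: [31883/294, 5077/49, 28565/294]
after L5 α=2/3: [85979/882, 9467/49, 90305/882]
after L6 α=2/3: [87743/2646, 33869/147, 243773/2646]
→ [33, 230, 92]


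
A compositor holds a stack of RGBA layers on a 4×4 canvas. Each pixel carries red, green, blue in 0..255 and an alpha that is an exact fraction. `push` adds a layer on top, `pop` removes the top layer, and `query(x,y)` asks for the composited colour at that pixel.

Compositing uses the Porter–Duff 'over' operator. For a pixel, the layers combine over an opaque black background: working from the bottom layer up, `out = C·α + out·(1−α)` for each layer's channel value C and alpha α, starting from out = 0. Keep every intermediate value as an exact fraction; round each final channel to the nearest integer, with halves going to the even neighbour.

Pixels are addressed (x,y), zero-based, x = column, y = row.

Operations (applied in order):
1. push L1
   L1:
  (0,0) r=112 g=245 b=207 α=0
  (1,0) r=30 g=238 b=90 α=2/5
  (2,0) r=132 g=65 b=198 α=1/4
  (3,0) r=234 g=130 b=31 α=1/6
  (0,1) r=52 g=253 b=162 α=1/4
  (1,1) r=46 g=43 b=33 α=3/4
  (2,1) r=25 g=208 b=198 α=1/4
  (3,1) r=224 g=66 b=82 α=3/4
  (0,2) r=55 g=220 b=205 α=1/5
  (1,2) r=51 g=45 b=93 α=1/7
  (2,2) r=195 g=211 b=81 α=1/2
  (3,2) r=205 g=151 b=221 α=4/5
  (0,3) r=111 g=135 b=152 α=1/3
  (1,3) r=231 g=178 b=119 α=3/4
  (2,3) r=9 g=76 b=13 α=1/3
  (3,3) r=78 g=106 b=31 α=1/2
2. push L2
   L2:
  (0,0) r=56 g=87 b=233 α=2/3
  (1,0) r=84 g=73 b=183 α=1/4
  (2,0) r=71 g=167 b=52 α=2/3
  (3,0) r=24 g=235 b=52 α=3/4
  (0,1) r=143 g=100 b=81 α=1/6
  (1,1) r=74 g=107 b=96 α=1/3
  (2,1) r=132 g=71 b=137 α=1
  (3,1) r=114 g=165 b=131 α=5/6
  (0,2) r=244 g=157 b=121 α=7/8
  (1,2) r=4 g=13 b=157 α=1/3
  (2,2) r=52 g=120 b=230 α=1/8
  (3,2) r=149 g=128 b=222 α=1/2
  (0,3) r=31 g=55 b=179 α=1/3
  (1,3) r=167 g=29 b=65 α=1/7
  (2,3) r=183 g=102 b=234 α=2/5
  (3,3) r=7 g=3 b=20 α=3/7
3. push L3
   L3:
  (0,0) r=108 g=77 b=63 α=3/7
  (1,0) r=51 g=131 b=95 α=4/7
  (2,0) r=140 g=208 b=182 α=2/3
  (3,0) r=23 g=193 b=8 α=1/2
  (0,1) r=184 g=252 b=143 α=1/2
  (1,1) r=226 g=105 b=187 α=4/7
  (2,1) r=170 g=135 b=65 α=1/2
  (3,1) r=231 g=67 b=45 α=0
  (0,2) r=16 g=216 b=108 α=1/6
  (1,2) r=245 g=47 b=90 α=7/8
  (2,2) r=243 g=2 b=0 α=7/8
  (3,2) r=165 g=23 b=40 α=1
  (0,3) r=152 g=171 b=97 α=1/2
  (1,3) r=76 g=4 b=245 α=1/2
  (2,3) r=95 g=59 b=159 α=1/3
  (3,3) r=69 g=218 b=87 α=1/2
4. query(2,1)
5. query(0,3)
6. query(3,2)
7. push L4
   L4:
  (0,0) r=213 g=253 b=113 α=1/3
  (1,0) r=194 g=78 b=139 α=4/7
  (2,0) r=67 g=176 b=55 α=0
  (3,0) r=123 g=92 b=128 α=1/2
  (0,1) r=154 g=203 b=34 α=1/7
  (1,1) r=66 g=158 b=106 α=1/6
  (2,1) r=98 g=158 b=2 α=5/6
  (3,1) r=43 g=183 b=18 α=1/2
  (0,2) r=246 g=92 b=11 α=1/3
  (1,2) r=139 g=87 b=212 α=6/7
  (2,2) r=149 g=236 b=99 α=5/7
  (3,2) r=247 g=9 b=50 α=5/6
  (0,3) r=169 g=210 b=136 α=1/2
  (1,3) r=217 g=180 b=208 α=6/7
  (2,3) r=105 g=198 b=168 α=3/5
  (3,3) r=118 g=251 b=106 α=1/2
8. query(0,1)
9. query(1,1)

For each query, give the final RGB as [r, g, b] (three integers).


at x=2,y=1 over L1,L2,L3:
+L1 (α=1/4) → [25/4, 52, 99/2]
+L2 (α=1) → [132, 71, 137]
+L3 (α=1/2) → [151, 103, 101]
rounded: [151, 103, 101]

at x=0,y=3 over L1,L2,L3:
L1 α=1/3: [37, 45, 152/3]
L2 α=1/3: [35, 145/3, 841/9]
L3 α=1/2: [187/2, 329/3, 857/9]
→ [94, 110, 95]

(3,2) stack=L1,L2,L3; from [0,0,0]:
after L1 α=4/5: [164, 604/5, 884/5]
after L2 α=1/2: [313/2, 622/5, 997/5]
after L3 α=1: [165, 23, 40]
rounded: [165, 23, 40]

query (0,1) [L1,L2,L3,L4] — begin 0,0,0
after L1 α=1/4: [13, 253/4, 81/2]
after L2 α=1/6: [104/3, 555/8, 189/4]
after L3 α=1/2: [328/3, 2571/16, 761/8]
after L4 α=1/7: [810/7, 9337/56, 2419/28]
→ [116, 167, 86]

at x=1,y=1 over L1,L2,L3,L4:
L1 α=3/4: [69/2, 129/4, 99/4]
L2 α=1/3: [143/3, 343/6, 97/2]
L3 α=4/7: [1047/7, 169/2, 1787/14]
L4 α=1/6: [1899/14, 387/4, 3473/28]
= [136, 97, 124]
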